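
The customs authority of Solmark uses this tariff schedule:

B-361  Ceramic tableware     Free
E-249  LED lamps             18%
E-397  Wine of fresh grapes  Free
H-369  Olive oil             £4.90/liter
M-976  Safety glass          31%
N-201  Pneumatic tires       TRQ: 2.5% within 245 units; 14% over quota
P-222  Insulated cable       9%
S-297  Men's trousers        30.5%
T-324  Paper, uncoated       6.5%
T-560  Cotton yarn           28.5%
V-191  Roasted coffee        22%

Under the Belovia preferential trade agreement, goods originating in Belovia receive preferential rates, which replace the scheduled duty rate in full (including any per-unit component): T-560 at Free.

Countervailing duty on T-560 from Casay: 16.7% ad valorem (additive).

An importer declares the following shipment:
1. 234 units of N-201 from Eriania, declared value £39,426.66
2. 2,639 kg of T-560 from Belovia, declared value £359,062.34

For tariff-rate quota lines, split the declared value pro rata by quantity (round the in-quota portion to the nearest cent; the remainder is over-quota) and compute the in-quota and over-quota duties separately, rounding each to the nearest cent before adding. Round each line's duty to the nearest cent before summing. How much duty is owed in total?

Line 1 (N-201, Eriania, 234 units, £39,426.66):
Code N-201 is under a tariff-rate quota (threshold 245 units). Quantity 234 units is within the quota, so the in-quota rate 2.5% applies to the full value.
Duty = £39,426.66 × 2.5% = £985.67.
Line 2 (T-560, Belovia, 2,639 kg, £359,062.34):
Base rate for T-560 is 28.5%.
Origin Belovia qualifies under the Solmark–Belovia agreement and T-560 is covered: preferential rate Free applies instead.
The additional-duty order on T-560 targets Casay, not Belovia; it does not apply.
Duty = £359,062.34 × 0% = £0.00.
Total = £985.67 + £0.00 = £985.67.

£985.67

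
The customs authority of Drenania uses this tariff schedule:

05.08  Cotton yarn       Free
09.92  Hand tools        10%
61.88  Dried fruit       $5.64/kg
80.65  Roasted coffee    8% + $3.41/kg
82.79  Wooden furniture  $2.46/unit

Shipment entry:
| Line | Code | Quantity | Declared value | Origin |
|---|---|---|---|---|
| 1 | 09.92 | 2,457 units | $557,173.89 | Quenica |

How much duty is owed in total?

Line 1 (09.92, Quenica, 2,457 units, $557,173.89):
Base rate for 09.92 is 10%.
Duty = $557,173.89 × 10% = $55,717.39.

$55,717.39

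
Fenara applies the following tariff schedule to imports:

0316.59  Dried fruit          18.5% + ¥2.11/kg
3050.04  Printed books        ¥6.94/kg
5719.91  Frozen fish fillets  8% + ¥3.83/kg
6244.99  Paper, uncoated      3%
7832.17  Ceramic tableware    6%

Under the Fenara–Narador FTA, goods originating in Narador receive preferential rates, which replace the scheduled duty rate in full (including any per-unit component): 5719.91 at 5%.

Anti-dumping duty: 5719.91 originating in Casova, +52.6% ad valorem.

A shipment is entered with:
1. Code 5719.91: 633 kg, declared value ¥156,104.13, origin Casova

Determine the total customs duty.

¥97,023.49

Line 1 (5719.91, Casova, 633 kg, ¥156,104.13):
Base rate for 5719.91 is 8% + ¥3.83/kg.
5719.91 has an FTA preferential rate, but origin Casova is not Narador; base rate stands.
Additional duty on 5719.91 from Casova: +52.6%. Applied ad valorem rate: 8% + 52.6% = 60.6%.
Duty = ¥156,104.13 × 60.6% + 633 × ¥3.83 = ¥97,023.49.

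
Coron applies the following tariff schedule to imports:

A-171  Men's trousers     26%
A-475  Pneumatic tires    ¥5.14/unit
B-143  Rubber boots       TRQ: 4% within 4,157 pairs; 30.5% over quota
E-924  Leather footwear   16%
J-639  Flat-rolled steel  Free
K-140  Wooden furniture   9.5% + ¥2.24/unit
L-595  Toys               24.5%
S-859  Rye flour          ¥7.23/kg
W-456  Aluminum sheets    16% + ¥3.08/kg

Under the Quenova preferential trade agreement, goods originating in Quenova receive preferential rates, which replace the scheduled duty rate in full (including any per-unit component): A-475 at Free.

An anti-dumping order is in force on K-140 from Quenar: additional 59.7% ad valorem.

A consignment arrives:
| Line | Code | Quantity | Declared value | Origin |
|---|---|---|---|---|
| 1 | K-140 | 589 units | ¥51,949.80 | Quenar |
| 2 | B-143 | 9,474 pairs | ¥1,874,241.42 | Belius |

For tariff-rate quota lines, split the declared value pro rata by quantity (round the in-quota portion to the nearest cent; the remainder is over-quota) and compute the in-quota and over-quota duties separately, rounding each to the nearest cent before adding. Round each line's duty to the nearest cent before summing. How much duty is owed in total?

¥390,981.73

Line 1 (K-140, Quenar, 589 units, ¥51,949.80):
Base rate for K-140 is 9.5% + ¥2.24/unit.
Additional duty on K-140 from Quenar: +59.7%. Applied ad valorem rate: 9.5% + 59.7% = 69.2%.
Duty = ¥51,949.80 × 69.2% + 589 × ¥2.24 = ¥37,268.62.
Line 2 (B-143, Belius, 9,474 pairs, ¥1,874,241.42):
Code B-143 is under a tariff-rate quota (threshold 4,157 pairs). In-quota: 4,157 pairs at 4%; over-quota: 5,317 pairs at 30.5%.
Pro-rata value split: in-quota = ¥1,874,241.42 × 4,157/9,474 = ¥822,379.31; over-quota = ¥1,874,241.42 − ¥822,379.31 = ¥1,051,862.11.
In-quota duty = ¥822,379.31 × 4% = ¥32,895.17. Over-quota duty = ¥1,051,862.11 × 30.5% = ¥320,817.94.
Line duty = ¥32,895.17 + ¥320,817.94 = ¥353,713.11.
Total = ¥37,268.62 + ¥353,713.11 = ¥390,981.73.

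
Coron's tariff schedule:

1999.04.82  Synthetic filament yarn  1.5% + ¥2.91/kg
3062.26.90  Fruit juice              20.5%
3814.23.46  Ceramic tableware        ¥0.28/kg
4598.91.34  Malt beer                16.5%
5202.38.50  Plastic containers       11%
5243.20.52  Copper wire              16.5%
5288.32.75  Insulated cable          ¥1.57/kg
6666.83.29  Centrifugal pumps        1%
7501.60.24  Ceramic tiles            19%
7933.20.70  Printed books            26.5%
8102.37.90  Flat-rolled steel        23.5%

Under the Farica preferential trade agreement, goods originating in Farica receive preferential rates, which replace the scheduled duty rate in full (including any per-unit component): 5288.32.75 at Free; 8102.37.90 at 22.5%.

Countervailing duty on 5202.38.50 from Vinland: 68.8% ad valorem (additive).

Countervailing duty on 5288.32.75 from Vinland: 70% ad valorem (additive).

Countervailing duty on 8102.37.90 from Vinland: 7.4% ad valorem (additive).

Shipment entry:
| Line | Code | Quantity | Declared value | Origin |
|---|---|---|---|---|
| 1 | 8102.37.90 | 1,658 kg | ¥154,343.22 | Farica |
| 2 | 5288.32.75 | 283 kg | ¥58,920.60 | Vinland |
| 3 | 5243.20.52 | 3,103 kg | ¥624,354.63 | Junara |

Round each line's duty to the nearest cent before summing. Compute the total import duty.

Line 1 (8102.37.90, Farica, 1,658 kg, ¥154,343.22):
Base rate for 8102.37.90 is 23.5%.
Origin Farica qualifies under the Coron–Farica agreement and 8102.37.90 is covered: preferential rate 22.5% applies instead.
The additional-duty order on 8102.37.90 targets Vinland, not Farica; it does not apply.
Duty = ¥154,343.22 × 22.5% = ¥34,727.22.
Line 2 (5288.32.75, Vinland, 283 kg, ¥58,920.60):
Base rate for 5288.32.75 is ¥1.57/kg.
5288.32.75 has an FTA preferential rate, but origin Vinland is not Farica; base rate stands.
Additional duty on 5288.32.75 from Vinland: +70% ad valorem. Applied ad valorem rate = 70%.
Duty = ¥58,920.60 × 70% + 283 × ¥1.57 = ¥41,688.73.
Line 3 (5243.20.52, Junara, 3,103 kg, ¥624,354.63):
Base rate for 5243.20.52 is 16.5%.
Duty = ¥624,354.63 × 16.5% = ¥103,018.51.
Total = ¥34,727.22 + ¥41,688.73 + ¥103,018.51 = ¥179,434.46.

¥179,434.46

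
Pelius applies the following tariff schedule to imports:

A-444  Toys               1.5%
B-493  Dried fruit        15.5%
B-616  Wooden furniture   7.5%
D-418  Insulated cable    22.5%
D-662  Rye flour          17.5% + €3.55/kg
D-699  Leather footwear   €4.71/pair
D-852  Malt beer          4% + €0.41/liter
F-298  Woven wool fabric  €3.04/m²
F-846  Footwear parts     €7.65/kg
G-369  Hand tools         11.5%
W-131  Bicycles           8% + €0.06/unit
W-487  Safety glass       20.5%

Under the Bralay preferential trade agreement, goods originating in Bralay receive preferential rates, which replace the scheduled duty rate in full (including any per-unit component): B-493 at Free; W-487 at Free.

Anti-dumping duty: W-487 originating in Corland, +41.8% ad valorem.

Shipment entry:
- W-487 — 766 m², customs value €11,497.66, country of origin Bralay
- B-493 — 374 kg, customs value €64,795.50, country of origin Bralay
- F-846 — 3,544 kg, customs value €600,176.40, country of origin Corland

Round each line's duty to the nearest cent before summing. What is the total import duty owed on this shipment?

Line 1 (W-487, Bralay, 766 m², €11,497.66):
Base rate for W-487 is 20.5%.
Origin Bralay qualifies under the Pelius–Bralay agreement and W-487 is covered: preferential rate Free applies instead.
The additional-duty order on W-487 targets Corland, not Bralay; it does not apply.
Duty = €11,497.66 × 0% = €0.00.
Line 2 (B-493, Bralay, 374 kg, €64,795.50):
Base rate for B-493 is 15.5%.
Origin Bralay qualifies under the Pelius–Bralay agreement and B-493 is covered: preferential rate Free applies instead.
Duty = €64,795.50 × 0% = €0.00.
Line 3 (F-846, Corland, 3,544 kg, €600,176.40):
Base rate for F-846 is €7.65/kg.
Duty = 3,544 × €7.65 = €27,111.60.
Total = €0.00 + €0.00 + €27,111.60 = €27,111.60.

€27,111.60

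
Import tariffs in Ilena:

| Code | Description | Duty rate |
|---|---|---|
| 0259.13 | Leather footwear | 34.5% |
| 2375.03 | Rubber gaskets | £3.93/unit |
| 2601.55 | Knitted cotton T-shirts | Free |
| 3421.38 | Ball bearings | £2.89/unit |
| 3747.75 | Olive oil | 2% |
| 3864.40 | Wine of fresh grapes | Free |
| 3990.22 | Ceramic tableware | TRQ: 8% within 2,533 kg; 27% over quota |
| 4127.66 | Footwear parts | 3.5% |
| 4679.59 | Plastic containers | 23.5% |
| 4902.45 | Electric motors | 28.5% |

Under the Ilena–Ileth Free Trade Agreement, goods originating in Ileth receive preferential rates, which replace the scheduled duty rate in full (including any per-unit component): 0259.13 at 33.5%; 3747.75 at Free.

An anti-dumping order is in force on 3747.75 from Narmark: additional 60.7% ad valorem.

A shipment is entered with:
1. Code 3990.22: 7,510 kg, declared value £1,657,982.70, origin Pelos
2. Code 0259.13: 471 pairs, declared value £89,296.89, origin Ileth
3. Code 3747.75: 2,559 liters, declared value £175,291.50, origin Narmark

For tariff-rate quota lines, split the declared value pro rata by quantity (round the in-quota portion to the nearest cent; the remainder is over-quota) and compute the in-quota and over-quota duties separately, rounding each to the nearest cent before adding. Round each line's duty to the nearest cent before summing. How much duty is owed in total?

£481,227.58

Line 1 (3990.22, Pelos, 7,510 kg, £1,657,982.70):
Code 3990.22 is under a tariff-rate quota (threshold 2,533 kg). In-quota: 2,533 kg at 8%; over-quota: 4,977 kg at 27%.
Pro-rata value split: in-quota = £1,657,982.70 × 2,533/7,510 = £559,210.41; over-quota = £1,657,982.70 − £559,210.41 = £1,098,772.29.
In-quota duty = £559,210.41 × 8% = £44,736.83. Over-quota duty = £1,098,772.29 × 27% = £296,668.52.
Line duty = £44,736.83 + £296,668.52 = £341,405.35.
Line 2 (0259.13, Ileth, 471 pairs, £89,296.89):
Base rate for 0259.13 is 34.5%.
Origin Ileth qualifies under the Ilena–Ileth agreement and 0259.13 is covered: preferential rate 33.5% applies instead.
Duty = £89,296.89 × 33.5% = £29,914.46.
Line 3 (3747.75, Narmark, 2,559 liters, £175,291.50):
Base rate for 3747.75 is 2%.
3747.75 has an FTA preferential rate, but origin Narmark is not Ileth; base rate stands.
Additional duty on 3747.75 from Narmark: +60.7%. Applied ad valorem rate: 2% + 60.7% = 62.7%.
Duty = £175,291.50 × 62.7% = £109,907.77.
Total = £341,405.35 + £29,914.46 + £109,907.77 = £481,227.58.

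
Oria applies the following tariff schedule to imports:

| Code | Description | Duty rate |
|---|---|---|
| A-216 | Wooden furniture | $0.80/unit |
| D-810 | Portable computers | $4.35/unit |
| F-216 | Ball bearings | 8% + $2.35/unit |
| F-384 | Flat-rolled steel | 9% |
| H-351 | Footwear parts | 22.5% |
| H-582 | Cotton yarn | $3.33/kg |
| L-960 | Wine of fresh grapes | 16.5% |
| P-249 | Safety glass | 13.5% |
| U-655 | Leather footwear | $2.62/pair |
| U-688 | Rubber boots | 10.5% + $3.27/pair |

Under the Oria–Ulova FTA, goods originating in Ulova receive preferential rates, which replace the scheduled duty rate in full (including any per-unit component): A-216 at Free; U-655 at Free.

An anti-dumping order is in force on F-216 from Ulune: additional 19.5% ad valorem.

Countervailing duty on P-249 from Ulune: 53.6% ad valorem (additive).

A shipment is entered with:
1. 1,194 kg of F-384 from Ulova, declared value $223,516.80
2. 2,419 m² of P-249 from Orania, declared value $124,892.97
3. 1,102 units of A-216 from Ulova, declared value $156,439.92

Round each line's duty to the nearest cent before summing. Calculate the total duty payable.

$36,977.06

Line 1 (F-384, Ulova, 1,194 kg, $223,516.80):
Base rate for F-384 is 9%.
Origin Ulova is the FTA partner but F-384 is not on the preference list; base rate stands.
Duty = $223,516.80 × 9% = $20,116.51.
Line 2 (P-249, Orania, 2,419 m², $124,892.97):
Base rate for P-249 is 13.5%.
The additional-duty order on P-249 targets Ulune, not Orania; it does not apply.
Duty = $124,892.97 × 13.5% = $16,860.55.
Line 3 (A-216, Ulova, 1,102 units, $156,439.92):
Base rate for A-216 is $0.80/unit.
Origin Ulova qualifies under the Oria–Ulova agreement and A-216 is covered: preferential rate Free applies instead.
Duty = $156,439.92 × 0% = $0.00.
Total = $20,116.51 + $16,860.55 + $0.00 = $36,977.06.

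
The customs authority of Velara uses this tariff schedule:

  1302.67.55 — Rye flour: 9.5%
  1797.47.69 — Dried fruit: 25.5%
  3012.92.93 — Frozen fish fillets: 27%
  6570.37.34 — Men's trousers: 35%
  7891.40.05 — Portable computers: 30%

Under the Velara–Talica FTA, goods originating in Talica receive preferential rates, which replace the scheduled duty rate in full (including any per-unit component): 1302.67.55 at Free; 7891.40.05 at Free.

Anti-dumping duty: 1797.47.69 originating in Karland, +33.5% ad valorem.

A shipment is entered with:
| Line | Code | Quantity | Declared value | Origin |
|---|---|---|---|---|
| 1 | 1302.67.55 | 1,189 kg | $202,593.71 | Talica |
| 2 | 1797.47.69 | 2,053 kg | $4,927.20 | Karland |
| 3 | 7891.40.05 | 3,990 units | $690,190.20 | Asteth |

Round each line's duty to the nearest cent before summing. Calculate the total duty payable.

Line 1 (1302.67.55, Talica, 1,189 kg, $202,593.71):
Base rate for 1302.67.55 is 9.5%.
Origin Talica qualifies under the Velara–Talica agreement and 1302.67.55 is covered: preferential rate Free applies instead.
Duty = $202,593.71 × 0% = $0.00.
Line 2 (1797.47.69, Karland, 2,053 kg, $4,927.20):
Base rate for 1797.47.69 is 25.5%.
Additional duty on 1797.47.69 from Karland: +33.5%. Applied ad valorem rate: 25.5% + 33.5% = 59%.
Duty = $4,927.20 × 59% = $2,907.05.
Line 3 (7891.40.05, Asteth, 3,990 units, $690,190.20):
Base rate for 7891.40.05 is 30%.
7891.40.05 has an FTA preferential rate, but origin Asteth is not Talica; base rate stands.
Duty = $690,190.20 × 30% = $207,057.06.
Total = $0.00 + $2,907.05 + $207,057.06 = $209,964.11.

$209,964.11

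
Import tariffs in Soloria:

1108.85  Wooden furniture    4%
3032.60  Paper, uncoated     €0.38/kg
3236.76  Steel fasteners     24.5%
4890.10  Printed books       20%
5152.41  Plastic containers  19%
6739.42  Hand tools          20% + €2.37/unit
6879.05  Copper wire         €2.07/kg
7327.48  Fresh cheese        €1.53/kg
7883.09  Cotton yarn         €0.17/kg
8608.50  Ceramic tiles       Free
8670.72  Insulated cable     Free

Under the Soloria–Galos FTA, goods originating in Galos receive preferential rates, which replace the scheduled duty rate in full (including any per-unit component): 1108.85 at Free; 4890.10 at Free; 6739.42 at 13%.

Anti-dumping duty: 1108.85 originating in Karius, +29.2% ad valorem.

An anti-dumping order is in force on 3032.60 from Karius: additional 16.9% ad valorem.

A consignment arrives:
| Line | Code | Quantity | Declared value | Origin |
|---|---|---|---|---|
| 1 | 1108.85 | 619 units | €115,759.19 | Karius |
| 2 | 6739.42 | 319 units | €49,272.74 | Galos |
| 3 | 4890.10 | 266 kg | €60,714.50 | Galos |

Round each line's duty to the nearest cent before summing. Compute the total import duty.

Line 1 (1108.85, Karius, 619 units, €115,759.19):
Base rate for 1108.85 is 4%.
1108.85 has an FTA preferential rate, but origin Karius is not Galos; base rate stands.
Additional duty on 1108.85 from Karius: +29.2%. Applied ad valorem rate: 4% + 29.2% = 33.2%.
Duty = €115,759.19 × 33.2% = €38,432.05.
Line 2 (6739.42, Galos, 319 units, €49,272.74):
Base rate for 6739.42 is 20% + €2.37/unit.
Origin Galos qualifies under the Soloria–Galos agreement and 6739.42 is covered: preferential rate 13% applies instead.
Duty = €49,272.74 × 13% = €6,405.46.
Line 3 (4890.10, Galos, 266 kg, €60,714.50):
Base rate for 4890.10 is 20%.
Origin Galos qualifies under the Soloria–Galos agreement and 4890.10 is covered: preferential rate Free applies instead.
Duty = €60,714.50 × 0% = €0.00.
Total = €38,432.05 + €6,405.46 + €0.00 = €44,837.51.

€44,837.51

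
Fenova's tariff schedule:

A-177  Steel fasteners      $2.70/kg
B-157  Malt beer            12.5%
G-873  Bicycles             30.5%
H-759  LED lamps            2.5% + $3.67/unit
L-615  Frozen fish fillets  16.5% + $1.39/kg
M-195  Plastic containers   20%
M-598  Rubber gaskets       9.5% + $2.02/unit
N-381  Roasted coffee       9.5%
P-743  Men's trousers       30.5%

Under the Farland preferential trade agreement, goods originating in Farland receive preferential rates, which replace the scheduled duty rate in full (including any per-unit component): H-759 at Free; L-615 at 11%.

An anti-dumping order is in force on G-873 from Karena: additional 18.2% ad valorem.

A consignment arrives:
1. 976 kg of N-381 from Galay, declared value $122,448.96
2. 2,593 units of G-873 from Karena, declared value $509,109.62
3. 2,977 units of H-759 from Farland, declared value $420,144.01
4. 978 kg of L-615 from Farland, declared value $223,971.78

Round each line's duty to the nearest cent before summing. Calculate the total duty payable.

Line 1 (N-381, Galay, 976 kg, $122,448.96):
Base rate for N-381 is 9.5%.
Duty = $122,448.96 × 9.5% = $11,632.65.
Line 2 (G-873, Karena, 2,593 units, $509,109.62):
Base rate for G-873 is 30.5%.
Additional duty on G-873 from Karena: +18.2%. Applied ad valorem rate: 30.5% + 18.2% = 48.7%.
Duty = $509,109.62 × 48.7% = $247,936.38.
Line 3 (H-759, Farland, 2,977 units, $420,144.01):
Base rate for H-759 is 2.5% + $3.67/unit.
Origin Farland qualifies under the Fenova–Farland agreement and H-759 is covered: preferential rate Free applies instead.
Duty = $420,144.01 × 0% = $0.00.
Line 4 (L-615, Farland, 978 kg, $223,971.78):
Base rate for L-615 is 16.5% + $1.39/kg.
Origin Farland qualifies under the Fenova–Farland agreement and L-615 is covered: preferential rate 11% applies instead.
Duty = $223,971.78 × 11% = $24,636.90.
Total = $11,632.65 + $247,936.38 + $0.00 + $24,636.90 = $284,205.93.

$284,205.93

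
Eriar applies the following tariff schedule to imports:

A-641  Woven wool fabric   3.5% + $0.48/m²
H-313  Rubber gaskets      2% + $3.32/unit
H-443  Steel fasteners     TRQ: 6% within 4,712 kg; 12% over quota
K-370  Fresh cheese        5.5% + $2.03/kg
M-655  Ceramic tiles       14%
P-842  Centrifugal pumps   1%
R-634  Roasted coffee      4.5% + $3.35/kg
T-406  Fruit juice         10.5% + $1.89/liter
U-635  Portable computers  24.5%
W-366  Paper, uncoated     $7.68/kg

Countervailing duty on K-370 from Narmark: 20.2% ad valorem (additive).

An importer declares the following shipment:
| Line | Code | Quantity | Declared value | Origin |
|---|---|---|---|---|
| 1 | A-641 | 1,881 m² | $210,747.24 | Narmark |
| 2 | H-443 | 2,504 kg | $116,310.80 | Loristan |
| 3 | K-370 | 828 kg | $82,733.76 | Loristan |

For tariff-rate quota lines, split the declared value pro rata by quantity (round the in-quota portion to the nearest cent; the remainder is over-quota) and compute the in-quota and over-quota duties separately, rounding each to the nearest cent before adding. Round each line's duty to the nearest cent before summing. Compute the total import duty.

$21,488.88

Line 1 (A-641, Narmark, 1,881 m², $210,747.24):
Base rate for A-641 is 3.5% + $0.48/m².
Duty = $210,747.24 × 3.5% + 1,881 × $0.48 = $8,279.03.
Line 2 (H-443, Loristan, 2,504 kg, $116,310.80):
Code H-443 is under a tariff-rate quota (threshold 4,712 kg). Quantity 2,504 kg is within the quota, so the in-quota rate 6% applies to the full value.
Duty = $116,310.80 × 6% = $6,978.65.
Line 3 (K-370, Loristan, 828 kg, $82,733.76):
Base rate for K-370 is 5.5% + $2.03/kg.
The additional-duty order on K-370 targets Narmark, not Loristan; it does not apply.
Duty = $82,733.76 × 5.5% + 828 × $2.03 = $6,231.20.
Total = $8,279.03 + $6,978.65 + $6,231.20 = $21,488.88.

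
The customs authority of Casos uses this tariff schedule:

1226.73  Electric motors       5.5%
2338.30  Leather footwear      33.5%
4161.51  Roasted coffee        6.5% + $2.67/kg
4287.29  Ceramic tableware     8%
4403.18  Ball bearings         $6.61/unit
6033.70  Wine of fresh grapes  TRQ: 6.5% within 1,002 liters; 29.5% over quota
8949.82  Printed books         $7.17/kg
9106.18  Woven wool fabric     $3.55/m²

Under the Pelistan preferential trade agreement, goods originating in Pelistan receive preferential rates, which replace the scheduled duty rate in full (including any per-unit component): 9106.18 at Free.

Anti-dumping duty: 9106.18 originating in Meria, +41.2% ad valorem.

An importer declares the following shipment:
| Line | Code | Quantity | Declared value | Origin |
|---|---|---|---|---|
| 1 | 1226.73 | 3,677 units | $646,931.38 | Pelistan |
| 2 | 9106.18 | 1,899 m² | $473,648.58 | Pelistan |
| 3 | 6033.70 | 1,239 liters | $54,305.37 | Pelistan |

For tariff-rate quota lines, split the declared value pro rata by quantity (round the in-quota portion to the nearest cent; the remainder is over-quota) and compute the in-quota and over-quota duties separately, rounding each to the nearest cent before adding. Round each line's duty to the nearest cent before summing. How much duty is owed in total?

Line 1 (1226.73, Pelistan, 3,677 units, $646,931.38):
Base rate for 1226.73 is 5.5%.
Origin Pelistan is the FTA partner but 1226.73 is not on the preference list; base rate stands.
Duty = $646,931.38 × 5.5% = $35,581.23.
Line 2 (9106.18, Pelistan, 1,899 m², $473,648.58):
Base rate for 9106.18 is $3.55/m².
Origin Pelistan qualifies under the Casos–Pelistan agreement and 9106.18 is covered: preferential rate Free applies instead.
The additional-duty order on 9106.18 targets Meria, not Pelistan; it does not apply.
Duty = $473,648.58 × 0% = $0.00.
Line 3 (6033.70, Pelistan, 1,239 liters, $54,305.37):
Code 6033.70 is under a tariff-rate quota (threshold 1,002 liters). In-quota: 1,002 liters at 6.5%; over-quota: 237 liters at 29.5%.
Pro-rata value split: in-quota = $54,305.37 × 1,002/1,239 = $43,917.66; over-quota = $54,305.37 − $43,917.66 = $10,387.71.
In-quota duty = $43,917.66 × 6.5% = $2,854.65. Over-quota duty = $10,387.71 × 29.5% = $3,064.37.
Line duty = $2,854.65 + $3,064.37 = $5,919.02.
Total = $35,581.23 + $0.00 + $5,919.02 = $41,500.25.

$41,500.25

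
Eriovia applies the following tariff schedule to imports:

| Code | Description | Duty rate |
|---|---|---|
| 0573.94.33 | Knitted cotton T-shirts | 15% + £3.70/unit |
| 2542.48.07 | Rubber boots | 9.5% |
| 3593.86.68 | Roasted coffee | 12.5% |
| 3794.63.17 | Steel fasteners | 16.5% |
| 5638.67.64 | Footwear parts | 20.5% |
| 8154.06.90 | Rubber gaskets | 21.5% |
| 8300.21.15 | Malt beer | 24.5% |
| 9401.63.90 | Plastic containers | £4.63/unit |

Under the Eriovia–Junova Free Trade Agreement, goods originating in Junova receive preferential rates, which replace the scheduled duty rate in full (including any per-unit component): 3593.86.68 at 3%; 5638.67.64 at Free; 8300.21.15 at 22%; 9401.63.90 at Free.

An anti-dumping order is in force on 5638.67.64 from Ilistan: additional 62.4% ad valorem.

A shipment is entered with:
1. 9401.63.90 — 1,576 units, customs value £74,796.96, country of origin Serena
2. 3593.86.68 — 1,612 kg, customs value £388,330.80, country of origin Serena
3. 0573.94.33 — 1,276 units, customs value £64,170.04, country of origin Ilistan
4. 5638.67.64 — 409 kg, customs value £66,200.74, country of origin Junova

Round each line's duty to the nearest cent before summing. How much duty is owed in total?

£70,184.94

Line 1 (9401.63.90, Serena, 1,576 units, £74,796.96):
Base rate for 9401.63.90 is £4.63/unit.
9401.63.90 has an FTA preferential rate, but origin Serena is not Junova; base rate stands.
Duty = 1,576 × £4.63 = £7,296.88.
Line 2 (3593.86.68, Serena, 1,612 kg, £388,330.80):
Base rate for 3593.86.68 is 12.5%.
3593.86.68 has an FTA preferential rate, but origin Serena is not Junova; base rate stands.
Duty = £388,330.80 × 12.5% = £48,541.35.
Line 3 (0573.94.33, Ilistan, 1,276 units, £64,170.04):
Base rate for 0573.94.33 is 15% + £3.70/unit.
Duty = £64,170.04 × 15% + 1,276 × £3.70 = £14,346.71.
Line 4 (5638.67.64, Junova, 409 kg, £66,200.74):
Base rate for 5638.67.64 is 20.5%.
Origin Junova qualifies under the Eriovia–Junova agreement and 5638.67.64 is covered: preferential rate Free applies instead.
The additional-duty order on 5638.67.64 targets Ilistan, not Junova; it does not apply.
Duty = £66,200.74 × 0% = £0.00.
Total = £7,296.88 + £48,541.35 + £14,346.71 + £0.00 = £70,184.94.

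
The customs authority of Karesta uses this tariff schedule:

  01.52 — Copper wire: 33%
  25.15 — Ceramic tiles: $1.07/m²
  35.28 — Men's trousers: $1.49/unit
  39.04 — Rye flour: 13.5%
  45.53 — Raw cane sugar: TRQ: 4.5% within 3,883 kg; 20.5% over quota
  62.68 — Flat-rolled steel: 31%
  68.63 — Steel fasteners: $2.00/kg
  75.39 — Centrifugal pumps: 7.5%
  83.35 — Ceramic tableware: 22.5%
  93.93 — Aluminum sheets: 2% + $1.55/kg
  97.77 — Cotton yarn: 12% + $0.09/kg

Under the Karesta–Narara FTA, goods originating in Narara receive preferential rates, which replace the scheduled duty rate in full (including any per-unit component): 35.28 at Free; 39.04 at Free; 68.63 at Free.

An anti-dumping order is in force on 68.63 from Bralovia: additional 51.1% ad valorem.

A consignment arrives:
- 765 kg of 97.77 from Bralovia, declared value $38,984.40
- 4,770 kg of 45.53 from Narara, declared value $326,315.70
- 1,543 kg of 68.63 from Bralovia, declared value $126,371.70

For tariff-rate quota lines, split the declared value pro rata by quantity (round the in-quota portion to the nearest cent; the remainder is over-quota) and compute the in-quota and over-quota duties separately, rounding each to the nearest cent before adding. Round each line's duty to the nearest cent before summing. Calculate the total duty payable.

$96,801.87

Line 1 (97.77, Bralovia, 765 kg, $38,984.40):
Base rate for 97.77 is 12% + $0.09/kg.
Duty = $38,984.40 × 12% + 765 × $0.09 = $4,746.98.
Line 2 (45.53, Narara, 4,770 kg, $326,315.70):
Code 45.53 is under a tariff-rate quota (threshold 3,883 kg). In-quota: 3,883 kg at 4.5%; over-quota: 887 kg at 20.5%.
Pro-rata value split: in-quota = $326,315.70 × 3,883/4,770 = $265,636.03; over-quota = $326,315.70 − $265,636.03 = $60,679.67.
In-quota duty = $265,636.03 × 4.5% = $11,953.62. Over-quota duty = $60,679.67 × 20.5% = $12,439.33.
Line duty = $11,953.62 + $12,439.33 = $24,392.95.
Line 3 (68.63, Bralovia, 1,543 kg, $126,371.70):
Base rate for 68.63 is $2.00/kg.
68.63 has an FTA preferential rate, but origin Bralovia is not Narara; base rate stands.
Additional duty on 68.63 from Bralovia: +51.1% ad valorem. Applied ad valorem rate = 51.1%.
Duty = $126,371.70 × 51.1% + 1,543 × $2.00 = $67,661.94.
Total = $4,746.98 + $24,392.95 + $67,661.94 = $96,801.87.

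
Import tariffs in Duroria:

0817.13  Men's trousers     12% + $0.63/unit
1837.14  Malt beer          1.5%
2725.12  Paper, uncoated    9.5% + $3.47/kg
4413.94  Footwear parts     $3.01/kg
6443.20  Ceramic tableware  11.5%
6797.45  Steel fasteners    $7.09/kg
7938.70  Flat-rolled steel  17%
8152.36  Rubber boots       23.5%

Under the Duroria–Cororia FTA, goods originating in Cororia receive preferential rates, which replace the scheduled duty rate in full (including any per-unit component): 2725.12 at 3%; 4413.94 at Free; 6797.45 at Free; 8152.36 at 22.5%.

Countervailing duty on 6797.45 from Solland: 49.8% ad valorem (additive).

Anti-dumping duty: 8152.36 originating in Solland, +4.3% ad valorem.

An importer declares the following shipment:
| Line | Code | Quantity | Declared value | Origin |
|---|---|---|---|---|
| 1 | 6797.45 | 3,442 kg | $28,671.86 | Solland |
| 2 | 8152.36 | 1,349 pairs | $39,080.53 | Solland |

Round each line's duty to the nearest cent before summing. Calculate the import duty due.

$49,546.76

Line 1 (6797.45, Solland, 3,442 kg, $28,671.86):
Base rate for 6797.45 is $7.09/kg.
6797.45 has an FTA preferential rate, but origin Solland is not Cororia; base rate stands.
Additional duty on 6797.45 from Solland: +49.8% ad valorem. Applied ad valorem rate = 49.8%.
Duty = $28,671.86 × 49.8% + 3,442 × $7.09 = $38,682.37.
Line 2 (8152.36, Solland, 1,349 pairs, $39,080.53):
Base rate for 8152.36 is 23.5%.
8152.36 has an FTA preferential rate, but origin Solland is not Cororia; base rate stands.
Additional duty on 8152.36 from Solland: +4.3%. Applied ad valorem rate: 23.5% + 4.3% = 27.8%.
Duty = $39,080.53 × 27.8% = $10,864.39.
Total = $38,682.37 + $10,864.39 = $49,546.76.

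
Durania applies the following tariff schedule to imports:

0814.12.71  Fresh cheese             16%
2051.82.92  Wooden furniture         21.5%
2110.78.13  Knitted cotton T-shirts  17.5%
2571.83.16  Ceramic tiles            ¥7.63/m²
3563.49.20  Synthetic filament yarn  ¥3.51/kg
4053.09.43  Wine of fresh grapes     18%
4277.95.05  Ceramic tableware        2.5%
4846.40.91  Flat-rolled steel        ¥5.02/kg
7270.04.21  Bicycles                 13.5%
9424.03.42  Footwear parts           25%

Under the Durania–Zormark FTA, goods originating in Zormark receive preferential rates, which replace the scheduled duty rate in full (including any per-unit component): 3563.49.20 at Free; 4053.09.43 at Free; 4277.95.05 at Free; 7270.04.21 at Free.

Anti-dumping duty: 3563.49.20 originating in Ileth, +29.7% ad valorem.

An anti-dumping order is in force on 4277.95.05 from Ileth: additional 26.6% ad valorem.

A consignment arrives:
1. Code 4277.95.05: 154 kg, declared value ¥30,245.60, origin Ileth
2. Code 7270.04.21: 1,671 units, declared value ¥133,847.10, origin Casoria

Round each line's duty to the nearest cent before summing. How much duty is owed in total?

Line 1 (4277.95.05, Ileth, 154 kg, ¥30,245.60):
Base rate for 4277.95.05 is 2.5%.
4277.95.05 has an FTA preferential rate, but origin Ileth is not Zormark; base rate stands.
Additional duty on 4277.95.05 from Ileth: +26.6%. Applied ad valorem rate: 2.5% + 26.6% = 29.1%.
Duty = ¥30,245.60 × 29.1% = ¥8,801.47.
Line 2 (7270.04.21, Casoria, 1,671 units, ¥133,847.10):
Base rate for 7270.04.21 is 13.5%.
7270.04.21 has an FTA preferential rate, but origin Casoria is not Zormark; base rate stands.
Duty = ¥133,847.10 × 13.5% = ¥18,069.36.
Total = ¥8,801.47 + ¥18,069.36 = ¥26,870.83.

¥26,870.83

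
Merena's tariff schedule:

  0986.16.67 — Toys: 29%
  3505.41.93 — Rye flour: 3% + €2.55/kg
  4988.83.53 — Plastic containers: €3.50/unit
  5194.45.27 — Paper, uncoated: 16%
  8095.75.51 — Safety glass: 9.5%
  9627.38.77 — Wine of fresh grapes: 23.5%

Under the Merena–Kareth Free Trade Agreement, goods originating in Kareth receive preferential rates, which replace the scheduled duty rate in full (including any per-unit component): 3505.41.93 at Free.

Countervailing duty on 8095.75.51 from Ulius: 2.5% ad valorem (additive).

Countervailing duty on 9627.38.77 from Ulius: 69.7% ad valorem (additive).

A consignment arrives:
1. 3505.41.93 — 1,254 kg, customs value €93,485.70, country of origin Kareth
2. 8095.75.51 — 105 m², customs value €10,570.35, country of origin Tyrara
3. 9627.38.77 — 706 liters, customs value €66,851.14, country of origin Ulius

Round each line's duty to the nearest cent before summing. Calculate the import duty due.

Line 1 (3505.41.93, Kareth, 1,254 kg, €93,485.70):
Base rate for 3505.41.93 is 3% + €2.55/kg.
Origin Kareth qualifies under the Merena–Kareth agreement and 3505.41.93 is covered: preferential rate Free applies instead.
Duty = €93,485.70 × 0% = €0.00.
Line 2 (8095.75.51, Tyrara, 105 m², €10,570.35):
Base rate for 8095.75.51 is 9.5%.
The additional-duty order on 8095.75.51 targets Ulius, not Tyrara; it does not apply.
Duty = €10,570.35 × 9.5% = €1,004.18.
Line 3 (9627.38.77, Ulius, 706 liters, €66,851.14):
Base rate for 9627.38.77 is 23.5%.
Additional duty on 9627.38.77 from Ulius: +69.7%. Applied ad valorem rate: 23.5% + 69.7% = 93.2%.
Duty = €66,851.14 × 93.2% = €62,305.26.
Total = €0.00 + €1,004.18 + €62,305.26 = €63,309.44.

€63,309.44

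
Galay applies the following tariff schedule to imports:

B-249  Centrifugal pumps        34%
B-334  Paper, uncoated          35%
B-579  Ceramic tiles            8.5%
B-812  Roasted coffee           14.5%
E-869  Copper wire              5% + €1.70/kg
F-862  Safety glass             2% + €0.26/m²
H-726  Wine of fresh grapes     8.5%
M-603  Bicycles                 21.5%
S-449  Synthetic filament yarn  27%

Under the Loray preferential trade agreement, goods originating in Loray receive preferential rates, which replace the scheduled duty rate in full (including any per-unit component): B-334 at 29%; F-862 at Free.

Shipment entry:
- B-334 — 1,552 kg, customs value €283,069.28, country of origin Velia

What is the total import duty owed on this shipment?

€99,074.25

Line 1 (B-334, Velia, 1,552 kg, €283,069.28):
Base rate for B-334 is 35%.
B-334 has an FTA preferential rate, but origin Velia is not Loray; base rate stands.
Duty = €283,069.28 × 35% = €99,074.25.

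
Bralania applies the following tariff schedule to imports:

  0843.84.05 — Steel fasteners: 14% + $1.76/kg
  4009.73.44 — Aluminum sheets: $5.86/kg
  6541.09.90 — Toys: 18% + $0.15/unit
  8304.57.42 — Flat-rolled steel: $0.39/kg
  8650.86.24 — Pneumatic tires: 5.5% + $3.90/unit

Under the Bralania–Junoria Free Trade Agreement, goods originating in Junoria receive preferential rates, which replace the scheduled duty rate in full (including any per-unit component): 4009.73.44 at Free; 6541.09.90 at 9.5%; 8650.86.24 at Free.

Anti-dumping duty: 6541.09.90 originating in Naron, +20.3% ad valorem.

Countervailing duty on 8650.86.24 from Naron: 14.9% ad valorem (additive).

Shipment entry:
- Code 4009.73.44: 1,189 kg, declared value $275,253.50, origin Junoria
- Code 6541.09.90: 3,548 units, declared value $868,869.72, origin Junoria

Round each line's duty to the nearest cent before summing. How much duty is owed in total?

$82,542.62

Line 1 (4009.73.44, Junoria, 1,189 kg, $275,253.50):
Base rate for 4009.73.44 is $5.86/kg.
Origin Junoria qualifies under the Bralania–Junoria agreement and 4009.73.44 is covered: preferential rate Free applies instead.
Duty = $275,253.50 × 0% = $0.00.
Line 2 (6541.09.90, Junoria, 3,548 units, $868,869.72):
Base rate for 6541.09.90 is 18% + $0.15/unit.
Origin Junoria qualifies under the Bralania–Junoria agreement and 6541.09.90 is covered: preferential rate 9.5% applies instead.
The additional-duty order on 6541.09.90 targets Naron, not Junoria; it does not apply.
Duty = $868,869.72 × 9.5% = $82,542.62.
Total = $0.00 + $82,542.62 = $82,542.62.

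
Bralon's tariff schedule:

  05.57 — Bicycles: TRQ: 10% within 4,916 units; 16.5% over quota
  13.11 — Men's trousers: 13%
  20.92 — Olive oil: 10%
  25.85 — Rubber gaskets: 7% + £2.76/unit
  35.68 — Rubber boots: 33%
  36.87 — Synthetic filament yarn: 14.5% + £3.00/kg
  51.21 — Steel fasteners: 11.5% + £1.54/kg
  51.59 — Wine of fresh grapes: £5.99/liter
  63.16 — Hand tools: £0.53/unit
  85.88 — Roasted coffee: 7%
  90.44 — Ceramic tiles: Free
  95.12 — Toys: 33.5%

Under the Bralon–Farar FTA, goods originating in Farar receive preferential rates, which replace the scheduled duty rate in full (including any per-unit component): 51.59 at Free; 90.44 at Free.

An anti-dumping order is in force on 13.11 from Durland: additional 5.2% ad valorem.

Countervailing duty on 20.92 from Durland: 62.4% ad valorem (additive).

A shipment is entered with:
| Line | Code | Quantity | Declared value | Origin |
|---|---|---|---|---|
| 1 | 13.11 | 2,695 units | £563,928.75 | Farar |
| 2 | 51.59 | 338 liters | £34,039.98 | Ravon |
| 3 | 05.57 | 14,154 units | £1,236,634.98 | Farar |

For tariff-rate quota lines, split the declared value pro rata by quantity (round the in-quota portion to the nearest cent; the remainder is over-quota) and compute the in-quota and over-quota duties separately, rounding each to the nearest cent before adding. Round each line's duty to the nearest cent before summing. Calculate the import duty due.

Line 1 (13.11, Farar, 2,695 units, £563,928.75):
Base rate for 13.11 is 13%.
Origin Farar is the FTA partner but 13.11 is not on the preference list; base rate stands.
The additional-duty order on 13.11 targets Durland, not Farar; it does not apply.
Duty = £563,928.75 × 13% = £73,310.74.
Line 2 (51.59, Ravon, 338 liters, £34,039.98):
Base rate for 51.59 is £5.99/liter.
51.59 has an FTA preferential rate, but origin Ravon is not Farar; base rate stands.
Duty = 338 × £5.99 = £2,024.62.
Line 3 (05.57, Farar, 14,154 units, £1,236,634.98):
Code 05.57 is under a tariff-rate quota (threshold 4,916 units). In-quota: 4,916 units at 10%; over-quota: 9,238 units at 16.5%.
Pro-rata value split: in-quota = £1,236,634.98 × 4,916/14,154 = £429,510.92; over-quota = £1,236,634.98 − £429,510.92 = £807,124.06.
In-quota duty = £429,510.92 × 10% = £42,951.09. Over-quota duty = £807,124.06 × 16.5% = £133,175.47.
Line duty = £42,951.09 + £133,175.47 = £176,126.56.
Total = £73,310.74 + £2,024.62 + £176,126.56 = £251,461.92.

£251,461.92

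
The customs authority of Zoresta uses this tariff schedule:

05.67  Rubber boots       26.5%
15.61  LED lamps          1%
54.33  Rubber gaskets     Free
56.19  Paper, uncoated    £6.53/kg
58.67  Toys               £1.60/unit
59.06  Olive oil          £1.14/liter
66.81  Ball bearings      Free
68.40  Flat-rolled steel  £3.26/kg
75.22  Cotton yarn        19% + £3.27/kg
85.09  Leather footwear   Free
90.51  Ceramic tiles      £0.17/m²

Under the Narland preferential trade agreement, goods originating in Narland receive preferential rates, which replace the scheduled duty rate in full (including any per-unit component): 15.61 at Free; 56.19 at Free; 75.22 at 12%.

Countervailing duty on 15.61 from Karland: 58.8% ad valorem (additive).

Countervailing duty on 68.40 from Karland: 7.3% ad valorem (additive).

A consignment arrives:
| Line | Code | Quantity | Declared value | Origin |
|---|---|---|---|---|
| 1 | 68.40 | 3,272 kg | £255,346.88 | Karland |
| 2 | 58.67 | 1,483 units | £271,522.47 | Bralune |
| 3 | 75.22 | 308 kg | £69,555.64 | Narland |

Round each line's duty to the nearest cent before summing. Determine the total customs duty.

£40,026.52

Line 1 (68.40, Karland, 3,272 kg, £255,346.88):
Base rate for 68.40 is £3.26/kg.
Additional duty on 68.40 from Karland: +7.3% ad valorem. Applied ad valorem rate = 7.3%.
Duty = £255,346.88 × 7.3% + 3,272 × £3.26 = £29,307.04.
Line 2 (58.67, Bralune, 1,483 units, £271,522.47):
Base rate for 58.67 is £1.60/unit.
Duty = 1,483 × £1.60 = £2,372.80.
Line 3 (75.22, Narland, 308 kg, £69,555.64):
Base rate for 75.22 is 19% + £3.27/kg.
Origin Narland qualifies under the Zoresta–Narland agreement and 75.22 is covered: preferential rate 12% applies instead.
Duty = £69,555.64 × 12% = £8,346.68.
Total = £29,307.04 + £2,372.80 + £8,346.68 = £40,026.52.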